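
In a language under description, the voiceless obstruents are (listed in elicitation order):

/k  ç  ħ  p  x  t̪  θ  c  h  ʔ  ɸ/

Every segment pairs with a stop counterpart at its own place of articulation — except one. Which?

Bilabial: /p/ ~ /ɸ/
Dental: /t̪/ ~ /θ/
Palatal: /c/ ~ /ç/
Velar: /k/ ~ /x/
Glottal: /ʔ/ ~ /h/
Pharyngeal: only /ħ/ (fricative); no stop partner.
So /ħ/ is the unpaired segment.

/ħ/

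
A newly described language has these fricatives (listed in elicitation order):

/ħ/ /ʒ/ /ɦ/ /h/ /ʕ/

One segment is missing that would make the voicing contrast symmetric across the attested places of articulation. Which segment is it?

Voiceless: /ħ/ (pharyngeal), /h/ (glottal).
Voiced: /ʒ/ (postalveolar), /ʕ/ (pharyngeal), /ɦ/ (glottal).
The postalveolar row has no voiceless member, so the gap is the voiceless postalveolar fricative /ʃ/.

/ʃ/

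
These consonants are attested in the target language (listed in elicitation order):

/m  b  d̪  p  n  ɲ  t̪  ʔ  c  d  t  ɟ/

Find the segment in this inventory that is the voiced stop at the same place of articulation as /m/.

/m/ is a bilabial nasal.
The voiced stop at the same place is a voiced bilabial stop — in this inventory, /b/.

/b/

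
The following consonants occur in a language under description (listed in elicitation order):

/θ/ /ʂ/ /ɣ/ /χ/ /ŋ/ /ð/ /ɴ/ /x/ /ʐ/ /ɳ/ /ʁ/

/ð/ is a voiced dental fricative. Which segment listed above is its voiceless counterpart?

The voiceless counterpart is a voiceless dental fricative — in this inventory, /θ/.

/θ/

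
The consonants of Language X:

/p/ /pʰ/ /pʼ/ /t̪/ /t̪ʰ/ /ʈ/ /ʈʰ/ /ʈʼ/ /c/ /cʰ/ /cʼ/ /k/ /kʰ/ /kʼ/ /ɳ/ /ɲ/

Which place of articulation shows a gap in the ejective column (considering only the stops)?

dental

Plain: /p/ (bilabial), /t̪/ (dental), /ʈ/ (retroflex), /c/ (palatal), /k/ (velar).
Aspirated: /pʰ/ (bilabial), /t̪ʰ/ (dental), /ʈʰ/ (retroflex), /cʰ/ (palatal), /kʰ/ (velar).
Ejective: /pʼ/ (bilabial), /ʈʼ/ (retroflex), /cʼ/ (palatal), /kʼ/ (velar).
Every place of articulation has an ejective member except dental, where /t̪ʼ/ would be expected.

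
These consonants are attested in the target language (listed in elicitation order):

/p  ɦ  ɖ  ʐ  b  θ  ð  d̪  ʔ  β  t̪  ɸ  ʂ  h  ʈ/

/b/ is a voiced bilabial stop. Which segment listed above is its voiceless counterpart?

/p/

The voiceless counterpart is a voiceless bilabial stop — in this inventory, /p/.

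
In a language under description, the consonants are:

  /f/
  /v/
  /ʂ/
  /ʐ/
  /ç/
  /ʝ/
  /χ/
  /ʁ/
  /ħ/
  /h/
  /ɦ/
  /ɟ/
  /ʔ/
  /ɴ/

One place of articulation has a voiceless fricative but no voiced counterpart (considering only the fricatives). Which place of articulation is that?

pharyngeal

place of articulation  voiceless  voiced  
labiodental       f         v       
retroflex         ʂ         ʐ       
palatal           ç         ʝ       
uvular            χ         ʁ       
pharyngeal        ħ         —       
glottal           h         ɦ       
Every place of articulation has a voiced member except pharyngeal, where /ʕ/ would be expected.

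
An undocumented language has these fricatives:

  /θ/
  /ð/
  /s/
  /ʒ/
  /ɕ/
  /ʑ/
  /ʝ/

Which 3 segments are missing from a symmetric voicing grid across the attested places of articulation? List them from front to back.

/z/, /ʃ/, /ç/

Voiceless: /θ/ (dental), /s/ (alveolar), /ɕ/ (alveolo-palatal).
Voiced: /ð/ (dental), /ʒ/ (postalveolar), /ʑ/ (alveolo-palatal), /ʝ/ (palatal).
Gaps, from front to back: alveolar lacks voiced (/z/); postalveolar lacks voiceless (/ʃ/); palatal lacks voiceless (/ç/).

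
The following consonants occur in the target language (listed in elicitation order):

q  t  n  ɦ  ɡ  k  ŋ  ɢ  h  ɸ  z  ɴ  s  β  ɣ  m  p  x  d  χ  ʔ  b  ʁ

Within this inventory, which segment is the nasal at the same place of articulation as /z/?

/n/

/z/ is a voiced alveolar fricative.
The nasal at the same place is an alveolar nasal — in this inventory, /n/.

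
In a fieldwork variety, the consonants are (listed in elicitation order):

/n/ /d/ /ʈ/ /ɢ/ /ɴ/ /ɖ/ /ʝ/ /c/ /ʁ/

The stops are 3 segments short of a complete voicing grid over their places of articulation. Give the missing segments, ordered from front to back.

/t/, /ɟ/, /q/

place of articulation  voiceless  voiced  
alveolar          —         d       
retroflex         ʈ         ɖ       
palatal           c         —       
uvular            —         ɢ       
Gaps, from front to back: alveolar lacks voiceless (/t/); palatal lacks voiced (/ɟ/); uvular lacks voiceless (/q/).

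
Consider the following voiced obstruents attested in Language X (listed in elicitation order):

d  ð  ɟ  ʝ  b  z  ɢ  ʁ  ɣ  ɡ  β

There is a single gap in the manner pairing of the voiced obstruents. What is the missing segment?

Stop: /b/ (bilabial), /d/ (alveolar), /ɟ/ (palatal), /ɡ/ (velar), /ɢ/ (uvular).
Fricative: /β/ (bilabial), /ð/ (dental), /z/ (alveolar), /ʝ/ (palatal), /ɣ/ (velar), /ʁ/ (uvular).
The dental row has no stop member, so the gap is the dental stop /d̪/.

/d̪/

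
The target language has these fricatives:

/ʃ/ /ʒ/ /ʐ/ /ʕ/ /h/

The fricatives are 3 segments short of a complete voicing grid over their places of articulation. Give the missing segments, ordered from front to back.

postalveolar: voiceless /ʃ/, voiced /ʒ/.
retroflex: voiceless —, voiced /ʐ/.
pharyngeal: voiceless —, voiced /ʕ/.
glottal: voiceless /h/, voiced —.
Gaps, from front to back: retroflex lacks voiceless (/ʂ/); pharyngeal lacks voiceless (/ħ/); glottal lacks voiced (/ɦ/).

/ʂ/, /ħ/, /ɦ/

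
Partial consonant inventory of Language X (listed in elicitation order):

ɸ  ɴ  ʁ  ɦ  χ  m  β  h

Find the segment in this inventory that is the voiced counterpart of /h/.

/h/ is a voiceless glottal fricative.
The voiced counterpart is a voiced glottal fricative — in this inventory, /ɦ/.

/ɦ/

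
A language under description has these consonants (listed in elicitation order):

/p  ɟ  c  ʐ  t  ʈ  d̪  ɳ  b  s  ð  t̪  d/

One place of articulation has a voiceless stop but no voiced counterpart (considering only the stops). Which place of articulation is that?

retroflex

bilabial: voiceless /p/, voiced /b/.
dental: voiceless /t̪/, voiced /d̪/.
alveolar: voiceless /t/, voiced /d/.
retroflex: voiceless /ʈ/, voiced —.
palatal: voiceless /c/, voiced /ɟ/.
Every place of articulation has a voiced member except retroflex, where /ɖ/ would be expected.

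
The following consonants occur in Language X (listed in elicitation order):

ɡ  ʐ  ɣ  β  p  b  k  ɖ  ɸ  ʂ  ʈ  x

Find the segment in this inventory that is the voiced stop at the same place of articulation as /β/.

/β/ is a voiced bilabial fricative.
The voiced stop at the same place is a voiced bilabial stop — in this inventory, /b/.

/b/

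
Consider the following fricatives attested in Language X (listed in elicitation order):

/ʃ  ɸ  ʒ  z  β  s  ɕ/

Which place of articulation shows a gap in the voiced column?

alveolo-palatal

Voiceless: /ɸ/ (bilabial), /s/ (alveolar), /ʃ/ (postalveolar), /ɕ/ (alveolo-palatal).
Voiced: /β/ (bilabial), /z/ (alveolar), /ʒ/ (postalveolar).
Every place of articulation has a voiced member except alveolo-palatal, where /ʑ/ would be expected.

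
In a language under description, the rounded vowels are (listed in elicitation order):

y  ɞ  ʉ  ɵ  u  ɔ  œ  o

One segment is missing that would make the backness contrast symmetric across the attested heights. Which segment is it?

height            front     central   back    
high              y         ʉ         u       
high-mid          —         ɵ         o       
low-mid           œ         ɞ         ɔ       
The high-mid row has no front member, so the gap is the high-mid front rounded vowel /ø/.

/ø/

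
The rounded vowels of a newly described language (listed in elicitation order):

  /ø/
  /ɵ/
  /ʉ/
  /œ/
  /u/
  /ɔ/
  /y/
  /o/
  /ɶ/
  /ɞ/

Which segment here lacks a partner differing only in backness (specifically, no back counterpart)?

High: /y/ ~ /ʉ/ ~ /u/
High-mid: /ø/ ~ /ɵ/ ~ /o/
Low-mid: /œ/ ~ /ɞ/ ~ /ɔ/
Low: only /ɶ/ (front); no back partner.
So /ɶ/ is the unpaired segment.

/ɶ/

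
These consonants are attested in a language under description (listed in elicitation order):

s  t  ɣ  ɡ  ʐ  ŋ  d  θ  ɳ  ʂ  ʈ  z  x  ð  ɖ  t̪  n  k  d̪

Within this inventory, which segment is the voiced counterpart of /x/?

/ɣ/

/x/ is a voiceless velar fricative.
The voiced counterpart is a voiced velar fricative — in this inventory, /ɣ/.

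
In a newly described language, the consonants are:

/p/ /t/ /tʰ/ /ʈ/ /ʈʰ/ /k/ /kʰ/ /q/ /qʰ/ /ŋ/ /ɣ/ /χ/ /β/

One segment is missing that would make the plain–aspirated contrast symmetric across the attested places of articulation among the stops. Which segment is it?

/pʰ/

bilabial: plain /p/, aspirated —.
alveolar: plain /t/, aspirated /tʰ/.
retroflex: plain /ʈ/, aspirated /ʈʰ/.
velar: plain /k/, aspirated /kʰ/.
uvular: plain /q/, aspirated /qʰ/.
The bilabial row has no aspirated member, so the gap is the aspirated bilabial stop /pʰ/.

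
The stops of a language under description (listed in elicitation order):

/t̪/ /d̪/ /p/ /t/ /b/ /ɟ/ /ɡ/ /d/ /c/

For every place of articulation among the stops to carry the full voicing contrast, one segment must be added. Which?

/k/

bilabial: voiceless /p/, voiced /b/.
dental: voiceless /t̪/, voiced /d̪/.
alveolar: voiceless /t/, voiced /d/.
palatal: voiceless /c/, voiced /ɟ/.
velar: voiceless —, voiced /ɡ/.
The velar row has no voiceless member, so the gap is the voiceless velar stop /k/.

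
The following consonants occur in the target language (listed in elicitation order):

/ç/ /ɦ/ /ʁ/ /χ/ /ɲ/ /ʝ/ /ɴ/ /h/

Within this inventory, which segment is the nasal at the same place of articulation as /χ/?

/χ/ is a voiceless uvular fricative.
The nasal at the same place is an uvular nasal — in this inventory, /ɴ/.

/ɴ/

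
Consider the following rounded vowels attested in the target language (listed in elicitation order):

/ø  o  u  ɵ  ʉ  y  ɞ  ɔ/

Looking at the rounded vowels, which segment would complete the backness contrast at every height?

/œ/

height            front     central   back    
high              y         ʉ         u       
high-mid          ø         ɵ         o       
low-mid           —         ɞ         ɔ       
The low-mid row has no front member, so the gap is the low-mid front rounded vowel /œ/.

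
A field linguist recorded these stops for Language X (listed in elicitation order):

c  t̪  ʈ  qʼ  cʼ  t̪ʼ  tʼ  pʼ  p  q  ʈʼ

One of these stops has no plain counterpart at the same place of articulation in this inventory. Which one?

Bilabial: /p/ ~ /pʼ/
Dental: /t̪/ ~ /t̪ʼ/
Retroflex: /ʈ/ ~ /ʈʼ/
Palatal: /c/ ~ /cʼ/
Uvular: /q/ ~ /qʼ/
Alveolar: only /tʼ/ (ejective); no plain partner.
So /tʼ/ is the unpaired segment.

/tʼ/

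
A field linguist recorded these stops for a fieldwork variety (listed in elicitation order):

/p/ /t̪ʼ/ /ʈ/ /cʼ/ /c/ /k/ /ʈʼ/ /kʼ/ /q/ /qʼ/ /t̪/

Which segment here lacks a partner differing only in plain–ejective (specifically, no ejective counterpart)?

/p/

Dental: /t̪/ ~ /t̪ʼ/
Retroflex: /ʈ/ ~ /ʈʼ/
Palatal: /c/ ~ /cʼ/
Velar: /k/ ~ /kʼ/
Uvular: /q/ ~ /qʼ/
Bilabial: only /p/ (plain); no ejective partner.
So /p/ is the unpaired segment.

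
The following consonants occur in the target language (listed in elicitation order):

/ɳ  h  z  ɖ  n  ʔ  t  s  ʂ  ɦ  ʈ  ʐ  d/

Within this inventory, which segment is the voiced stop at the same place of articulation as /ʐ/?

/ʐ/ is a voiced retroflex fricative.
The voiced stop at the same place is a voiced retroflex stop — in this inventory, /ɖ/.

/ɖ/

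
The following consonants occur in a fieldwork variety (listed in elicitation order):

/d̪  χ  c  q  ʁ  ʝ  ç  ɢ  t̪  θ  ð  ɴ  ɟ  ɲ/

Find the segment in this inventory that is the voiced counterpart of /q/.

/q/ is a voiceless uvular stop.
The voiced counterpart is a voiced uvular stop — in this inventory, /ɢ/.

/ɢ/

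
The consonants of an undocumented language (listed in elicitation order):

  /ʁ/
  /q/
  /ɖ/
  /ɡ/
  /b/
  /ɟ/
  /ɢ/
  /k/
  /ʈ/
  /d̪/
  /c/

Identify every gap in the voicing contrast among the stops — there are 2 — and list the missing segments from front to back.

/p/, /t̪/

place of articulation  voiceless  voiced  
bilabial          —         b       
dental            —         d̪      
retroflex         ʈ         ɖ       
palatal           c         ɟ       
velar             k         ɡ       
uvular            q         ɢ       
Gaps, from front to back: bilabial lacks voiceless (/p/); dental lacks voiceless (/t̪/).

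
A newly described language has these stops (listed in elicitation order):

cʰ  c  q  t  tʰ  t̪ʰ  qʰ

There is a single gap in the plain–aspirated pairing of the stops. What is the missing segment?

/t̪/

place of articulation  plain     aspirated
dental            —         t̪ʰ     
alveolar          t         tʰ      
palatal           c         cʰ      
uvular            q         qʰ      
The dental row has no plain member, so the gap is the plain dental stop /t̪/.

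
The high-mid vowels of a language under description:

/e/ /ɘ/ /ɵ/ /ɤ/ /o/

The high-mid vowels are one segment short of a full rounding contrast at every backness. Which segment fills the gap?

/ø/

Unrounded: /e/ (front), /ɘ/ (central), /ɤ/ (back).
Rounded: /ɵ/ (central), /o/ (back).
The front row has no rounded member, so the gap is the front rounded vowel /ø/.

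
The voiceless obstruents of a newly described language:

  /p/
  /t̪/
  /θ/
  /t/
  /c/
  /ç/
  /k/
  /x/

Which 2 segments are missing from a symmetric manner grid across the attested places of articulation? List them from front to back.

/ɸ/, /s/

Stop: /p/ (bilabial), /t̪/ (dental), /t/ (alveolar), /c/ (palatal), /k/ (velar).
Fricative: /θ/ (dental), /ç/ (palatal), /x/ (velar).
Gaps, from front to back: bilabial lacks fricative (/ɸ/); alveolar lacks fricative (/s/).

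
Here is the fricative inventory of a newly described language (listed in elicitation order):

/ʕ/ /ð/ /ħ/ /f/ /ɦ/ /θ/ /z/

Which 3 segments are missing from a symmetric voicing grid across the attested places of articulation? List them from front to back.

/v/, /s/, /h/

labiodental: voiceless /f/, voiced —.
dental: voiceless /θ/, voiced /ð/.
alveolar: voiceless —, voiced /z/.
pharyngeal: voiceless /ħ/, voiced /ʕ/.
glottal: voiceless —, voiced /ɦ/.
Gaps, from front to back: labiodental lacks voiced (/v/); alveolar lacks voiceless (/s/); glottal lacks voiceless (/h/).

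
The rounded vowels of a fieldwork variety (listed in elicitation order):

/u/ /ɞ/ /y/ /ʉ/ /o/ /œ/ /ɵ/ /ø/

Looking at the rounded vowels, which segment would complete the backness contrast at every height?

/ɔ/

high: front /y/, central /ʉ/, back /u/.
high-mid: front /ø/, central /ɵ/, back /o/.
low-mid: front /œ/, central /ɞ/, back —.
The low-mid row has no back member, so the gap is the low-mid back rounded vowel /ɔ/.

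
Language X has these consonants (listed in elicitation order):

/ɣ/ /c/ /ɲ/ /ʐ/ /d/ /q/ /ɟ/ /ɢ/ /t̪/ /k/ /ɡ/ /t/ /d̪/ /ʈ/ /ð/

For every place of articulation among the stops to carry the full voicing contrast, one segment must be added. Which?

/ɖ/

dental: voiceless /t̪/, voiced /d̪/.
alveolar: voiceless /t/, voiced /d/.
retroflex: voiceless /ʈ/, voiced —.
palatal: voiceless /c/, voiced /ɟ/.
velar: voiceless /k/, voiced /ɡ/.
uvular: voiceless /q/, voiced /ɢ/.
The retroflex row has no voiced member, so the gap is the voiced retroflex stop /ɖ/.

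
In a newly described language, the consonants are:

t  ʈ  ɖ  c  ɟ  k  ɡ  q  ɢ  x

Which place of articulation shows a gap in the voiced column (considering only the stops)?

alveolar

Voiceless: /t/ (alveolar), /ʈ/ (retroflex), /c/ (palatal), /k/ (velar), /q/ (uvular).
Voiced: /ɖ/ (retroflex), /ɟ/ (palatal), /ɡ/ (velar), /ɢ/ (uvular).
Every place of articulation has a voiced member except alveolar, where /d/ would be expected.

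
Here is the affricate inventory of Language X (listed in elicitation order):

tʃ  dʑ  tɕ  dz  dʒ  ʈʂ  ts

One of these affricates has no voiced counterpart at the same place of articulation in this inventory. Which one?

/ʈʂ/

Alveolar: /ts/ ~ /dz/
Postalveolar: /tʃ/ ~ /dʒ/
Alveolo-palatal: /tɕ/ ~ /dʑ/
Retroflex: only /ʈʂ/ (voiceless); no voiced partner.
So /ʈʂ/ is the unpaired segment.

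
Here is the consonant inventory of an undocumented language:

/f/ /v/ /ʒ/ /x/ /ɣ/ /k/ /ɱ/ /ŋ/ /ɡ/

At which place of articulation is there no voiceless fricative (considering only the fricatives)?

place of articulation  voiceless  voiced  
labiodental       f         v       
postalveolar      —         ʒ       
velar             x         ɣ       
Every place of articulation has a voiceless member except postalveolar, where /ʃ/ would be expected.

postalveolar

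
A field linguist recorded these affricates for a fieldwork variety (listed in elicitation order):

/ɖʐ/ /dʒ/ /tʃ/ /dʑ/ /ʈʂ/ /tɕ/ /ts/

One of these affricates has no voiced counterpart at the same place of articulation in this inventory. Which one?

/ts/

Postalveolar: /tʃ/ ~ /dʒ/
Retroflex: /ʈʂ/ ~ /ɖʐ/
Alveolo-palatal: /tɕ/ ~ /dʑ/
Alveolar: only /ts/ (voiceless); no voiced partner.
So /ts/ is the unpaired segment.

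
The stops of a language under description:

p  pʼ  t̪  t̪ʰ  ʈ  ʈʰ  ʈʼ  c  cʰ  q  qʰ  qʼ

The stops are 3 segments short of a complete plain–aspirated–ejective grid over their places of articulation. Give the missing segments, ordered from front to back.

/pʰ/, /t̪ʼ/, /cʼ/

place of articulation  plain     aspirated  ejective
bilabial          p         —         pʼ      
dental            t̪        t̪ʰ       —       
retroflex         ʈ         ʈʰ        ʈʼ      
palatal           c         cʰ        —       
uvular            q         qʰ        qʼ      
Gaps, from front to back: bilabial lacks aspirated (/pʰ/); dental lacks ejective (/t̪ʼ/); palatal lacks ejective (/cʼ/).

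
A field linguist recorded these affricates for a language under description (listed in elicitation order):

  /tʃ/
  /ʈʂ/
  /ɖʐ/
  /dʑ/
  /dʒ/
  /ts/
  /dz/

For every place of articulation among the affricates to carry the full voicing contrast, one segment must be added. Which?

Voiceless: /ts/ (alveolar), /tʃ/ (postalveolar), /ʈʂ/ (retroflex).
Voiced: /dz/ (alveolar), /dʒ/ (postalveolar), /ɖʐ/ (retroflex), /dʑ/ (alveolo-palatal).
The alveolo-palatal row has no voiceless member, so the gap is the voiceless alveolo-palatal affricate /tɕ/.

/tɕ/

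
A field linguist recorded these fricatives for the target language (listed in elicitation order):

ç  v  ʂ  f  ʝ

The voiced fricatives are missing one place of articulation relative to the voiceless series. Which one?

Voiceless: /f/ (labiodental), /ʂ/ (retroflex), /ç/ (palatal).
Voiced: /v/ (labiodental), /ʝ/ (palatal).
Every place of articulation has a voiced member except retroflex, where /ʐ/ would be expected.

retroflex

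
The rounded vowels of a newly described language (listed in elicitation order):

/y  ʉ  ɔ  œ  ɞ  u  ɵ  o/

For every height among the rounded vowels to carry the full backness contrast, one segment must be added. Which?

/ø/

high: front /y/, central /ʉ/, back /u/.
high-mid: front —, central /ɵ/, back /o/.
low-mid: front /œ/, central /ɞ/, back /ɔ/.
The high-mid row has no front member, so the gap is the high-mid front rounded vowel /ø/.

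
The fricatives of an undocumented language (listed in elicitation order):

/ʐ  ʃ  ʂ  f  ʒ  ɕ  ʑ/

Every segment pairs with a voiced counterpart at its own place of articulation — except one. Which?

/f/

Postalveolar: /ʃ/ ~ /ʒ/
Retroflex: /ʂ/ ~ /ʐ/
Alveolo-palatal: /ɕ/ ~ /ʑ/
Labiodental: only /f/ (voiceless); no voiced partner.
So /f/ is the unpaired segment.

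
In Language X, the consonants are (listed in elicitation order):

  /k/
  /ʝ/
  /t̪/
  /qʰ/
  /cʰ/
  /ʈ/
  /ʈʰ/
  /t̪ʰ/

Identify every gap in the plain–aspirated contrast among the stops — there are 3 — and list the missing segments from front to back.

place of articulation  plain     aspirated
dental            t̪        t̪ʰ     
retroflex         ʈ         ʈʰ      
palatal           —         cʰ      
velar             k         —       
uvular            —         qʰ      
Gaps, from front to back: palatal lacks plain (/c/); velar lacks aspirated (/kʰ/); uvular lacks plain (/q/).

/c/, /kʰ/, /q/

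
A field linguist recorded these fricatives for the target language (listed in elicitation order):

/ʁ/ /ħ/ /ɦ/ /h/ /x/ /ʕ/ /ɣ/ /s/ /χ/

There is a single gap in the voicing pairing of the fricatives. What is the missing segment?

Voiceless: /s/ (alveolar), /x/ (velar), /χ/ (uvular), /ħ/ (pharyngeal), /h/ (glottal).
Voiced: /ɣ/ (velar), /ʁ/ (uvular), /ʕ/ (pharyngeal), /ɦ/ (glottal).
The alveolar row has no voiced member, so the gap is the voiced alveolar fricative /z/.

/z/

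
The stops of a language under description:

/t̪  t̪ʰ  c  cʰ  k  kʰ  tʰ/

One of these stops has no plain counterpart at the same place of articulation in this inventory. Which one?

/tʰ/

Dental: /t̪/ ~ /t̪ʰ/
Palatal: /c/ ~ /cʰ/
Velar: /k/ ~ /kʰ/
Alveolar: only /tʰ/ (aspirated); no plain partner.
So /tʰ/ is the unpaired segment.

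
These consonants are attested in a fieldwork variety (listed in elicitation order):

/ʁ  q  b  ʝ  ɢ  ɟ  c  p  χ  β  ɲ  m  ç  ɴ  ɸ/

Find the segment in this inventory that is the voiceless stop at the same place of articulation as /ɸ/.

/p/

/ɸ/ is a voiceless bilabial fricative.
The voiceless stop at the same place is a voiceless bilabial stop — in this inventory, /p/.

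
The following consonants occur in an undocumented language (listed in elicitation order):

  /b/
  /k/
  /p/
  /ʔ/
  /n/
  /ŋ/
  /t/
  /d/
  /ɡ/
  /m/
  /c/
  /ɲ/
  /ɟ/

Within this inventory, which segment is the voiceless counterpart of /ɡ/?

/k/

/ɡ/ is a voiced velar stop.
The voiceless counterpart is a voiceless velar stop — in this inventory, /k/.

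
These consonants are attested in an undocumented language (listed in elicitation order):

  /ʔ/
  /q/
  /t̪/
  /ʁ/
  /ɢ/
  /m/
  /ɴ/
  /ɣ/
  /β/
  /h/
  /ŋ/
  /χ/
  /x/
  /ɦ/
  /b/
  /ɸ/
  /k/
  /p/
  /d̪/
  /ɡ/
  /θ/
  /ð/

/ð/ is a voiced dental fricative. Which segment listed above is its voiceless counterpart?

The voiceless counterpart is a voiceless dental fricative — in this inventory, /θ/.

/θ/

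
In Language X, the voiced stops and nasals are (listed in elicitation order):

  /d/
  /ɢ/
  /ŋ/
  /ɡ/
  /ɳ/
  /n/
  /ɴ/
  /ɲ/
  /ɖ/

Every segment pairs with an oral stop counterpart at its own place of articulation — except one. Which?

/ɲ/

Alveolar: /d/ ~ /n/
Retroflex: /ɖ/ ~ /ɳ/
Velar: /ɡ/ ~ /ŋ/
Uvular: /ɢ/ ~ /ɴ/
Palatal: only /ɲ/ (nasal); no oral stop partner.
So /ɲ/ is the unpaired segment.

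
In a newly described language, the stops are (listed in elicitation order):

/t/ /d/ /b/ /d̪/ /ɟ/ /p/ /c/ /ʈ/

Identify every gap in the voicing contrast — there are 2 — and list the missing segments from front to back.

bilabial: voiceless /p/, voiced /b/.
dental: voiceless —, voiced /d̪/.
alveolar: voiceless /t/, voiced /d/.
retroflex: voiceless /ʈ/, voiced —.
palatal: voiceless /c/, voiced /ɟ/.
Gaps, from front to back: dental lacks voiceless (/t̪/); retroflex lacks voiced (/ɖ/).

/t̪/, /ɖ/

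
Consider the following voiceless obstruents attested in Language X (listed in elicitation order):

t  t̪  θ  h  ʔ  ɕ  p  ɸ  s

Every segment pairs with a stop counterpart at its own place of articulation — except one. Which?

/ɕ/

Bilabial: /p/ ~ /ɸ/
Dental: /t̪/ ~ /θ/
Alveolar: /t/ ~ /s/
Glottal: /ʔ/ ~ /h/
Alveolo-palatal: only /ɕ/ (fricative); no stop partner.
So /ɕ/ is the unpaired segment.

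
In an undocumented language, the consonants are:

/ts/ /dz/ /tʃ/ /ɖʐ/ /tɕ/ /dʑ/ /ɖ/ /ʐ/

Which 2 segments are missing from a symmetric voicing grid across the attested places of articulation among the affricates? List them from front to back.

/dʒ/, /ʈʂ/

alveolar: voiceless /ts/, voiced /dz/.
postalveolar: voiceless /tʃ/, voiced —.
retroflex: voiceless —, voiced /ɖʐ/.
alveolo-palatal: voiceless /tɕ/, voiced /dʑ/.
Gaps, from front to back: postalveolar lacks voiced (/dʒ/); retroflex lacks voiceless (/ʈʂ/).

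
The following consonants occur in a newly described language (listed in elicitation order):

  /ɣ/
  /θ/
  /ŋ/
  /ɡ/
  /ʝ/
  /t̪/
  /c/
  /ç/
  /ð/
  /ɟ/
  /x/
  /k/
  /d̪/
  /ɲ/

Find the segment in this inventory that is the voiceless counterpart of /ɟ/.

/ɟ/ is a voiced palatal stop.
The voiceless counterpart is a voiceless palatal stop — in this inventory, /c/.

/c/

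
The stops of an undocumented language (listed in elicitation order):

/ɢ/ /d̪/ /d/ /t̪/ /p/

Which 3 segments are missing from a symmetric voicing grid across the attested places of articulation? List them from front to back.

/b/, /t/, /q/

bilabial: voiceless /p/, voiced —.
dental: voiceless /t̪/, voiced /d̪/.
alveolar: voiceless —, voiced /d/.
uvular: voiceless —, voiced /ɢ/.
Gaps, from front to back: bilabial lacks voiced (/b/); alveolar lacks voiceless (/t/); uvular lacks voiceless (/q/).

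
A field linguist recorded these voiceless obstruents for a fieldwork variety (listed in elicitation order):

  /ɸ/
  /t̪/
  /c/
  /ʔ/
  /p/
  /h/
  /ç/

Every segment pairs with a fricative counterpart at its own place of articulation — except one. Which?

Bilabial: /p/ ~ /ɸ/
Palatal: /c/ ~ /ç/
Glottal: /ʔ/ ~ /h/
Dental: only /t̪/ (stop); no fricative partner.
So /t̪/ is the unpaired segment.

/t̪/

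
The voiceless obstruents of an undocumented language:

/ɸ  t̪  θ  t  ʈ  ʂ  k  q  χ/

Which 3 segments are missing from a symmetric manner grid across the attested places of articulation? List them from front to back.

place of articulation  stop      fricative
bilabial          —         ɸ       
dental            t̪        θ       
alveolar          t         —       
retroflex         ʈ         ʂ       
velar             k         —       
uvular            q         χ       
Gaps, from front to back: bilabial lacks stop (/p/); alveolar lacks fricative (/s/); velar lacks fricative (/x/).

/p/, /s/, /x/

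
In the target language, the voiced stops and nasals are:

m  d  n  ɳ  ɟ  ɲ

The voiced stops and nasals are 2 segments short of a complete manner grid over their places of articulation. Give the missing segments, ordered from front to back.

bilabial: oral stop —, nasal /m/.
alveolar: oral stop /d/, nasal /n/.
retroflex: oral stop —, nasal /ɳ/.
palatal: oral stop /ɟ/, nasal /ɲ/.
Gaps, from front to back: bilabial lacks oral stop (/b/); retroflex lacks oral stop (/ɖ/).

/b/, /ɖ/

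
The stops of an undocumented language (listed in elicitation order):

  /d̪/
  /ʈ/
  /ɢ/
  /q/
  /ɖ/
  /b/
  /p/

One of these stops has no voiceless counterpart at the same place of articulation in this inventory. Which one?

/d̪/

Bilabial: /p/ ~ /b/
Retroflex: /ʈ/ ~ /ɖ/
Uvular: /q/ ~ /ɢ/
Dental: only /d̪/ (voiced); no voiceless partner.
So /d̪/ is the unpaired segment.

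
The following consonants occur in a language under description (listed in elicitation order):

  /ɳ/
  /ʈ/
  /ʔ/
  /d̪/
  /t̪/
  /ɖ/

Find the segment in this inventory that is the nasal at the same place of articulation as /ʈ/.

/ʈ/ is a voiceless retroflex stop.
The nasal at the same place is a retroflex nasal — in this inventory, /ɳ/.

/ɳ/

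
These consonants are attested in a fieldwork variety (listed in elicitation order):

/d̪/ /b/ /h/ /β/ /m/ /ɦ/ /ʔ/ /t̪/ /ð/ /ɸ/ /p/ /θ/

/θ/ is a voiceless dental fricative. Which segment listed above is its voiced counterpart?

/ð/

The voiced counterpart is a voiced dental fricative — in this inventory, /ð/.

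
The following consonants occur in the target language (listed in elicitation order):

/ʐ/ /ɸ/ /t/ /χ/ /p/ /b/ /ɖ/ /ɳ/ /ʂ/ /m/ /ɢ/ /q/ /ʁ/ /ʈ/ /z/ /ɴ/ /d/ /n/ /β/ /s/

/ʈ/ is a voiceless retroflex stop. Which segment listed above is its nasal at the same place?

The nasal at the same place is a retroflex nasal — in this inventory, /ɳ/.

/ɳ/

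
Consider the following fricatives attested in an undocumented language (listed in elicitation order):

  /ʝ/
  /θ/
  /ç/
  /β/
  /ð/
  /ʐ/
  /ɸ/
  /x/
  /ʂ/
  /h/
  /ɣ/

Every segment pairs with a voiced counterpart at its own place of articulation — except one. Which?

/h/

Bilabial: /ɸ/ ~ /β/
Dental: /θ/ ~ /ð/
Retroflex: /ʂ/ ~ /ʐ/
Palatal: /ç/ ~ /ʝ/
Velar: /x/ ~ /ɣ/
Glottal: only /h/ (voiceless); no voiced partner.
So /h/ is the unpaired segment.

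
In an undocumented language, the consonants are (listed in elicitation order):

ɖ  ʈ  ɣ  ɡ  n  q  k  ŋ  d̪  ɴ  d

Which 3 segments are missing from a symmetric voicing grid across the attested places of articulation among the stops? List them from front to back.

place of articulation  voiceless  voiced  
dental            —         d̪      
alveolar          —         d       
retroflex         ʈ         ɖ       
velar             k         ɡ       
uvular            q         —       
Gaps, from front to back: dental lacks voiceless (/t̪/); alveolar lacks voiceless (/t/); uvular lacks voiced (/ɢ/).

/t̪/, /t/, /ɢ/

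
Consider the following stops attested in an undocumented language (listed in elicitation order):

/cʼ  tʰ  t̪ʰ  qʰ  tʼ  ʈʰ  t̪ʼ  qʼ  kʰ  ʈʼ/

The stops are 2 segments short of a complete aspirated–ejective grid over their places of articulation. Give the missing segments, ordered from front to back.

place of articulation  aspirated  ejective
dental            t̪ʰ       t̪ʼ     
alveolar          tʰ        tʼ      
retroflex         ʈʰ        ʈʼ      
palatal           —         cʼ      
velar             kʰ        —       
uvular            qʰ        qʼ      
Gaps, from front to back: palatal lacks aspirated (/cʰ/); velar lacks ejective (/kʼ/).

/cʰ/, /kʼ/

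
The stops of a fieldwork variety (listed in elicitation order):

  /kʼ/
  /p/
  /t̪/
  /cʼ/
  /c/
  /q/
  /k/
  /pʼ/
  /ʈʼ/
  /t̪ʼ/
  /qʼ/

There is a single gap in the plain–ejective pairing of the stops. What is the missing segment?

place of articulation  plain     ejective
bilabial          p         pʼ      
dental            t̪        t̪ʼ     
retroflex         —         ʈʼ      
palatal           c         cʼ      
velar             k         kʼ      
uvular            q         qʼ      
The retroflex row has no plain member, so the gap is the plain retroflex stop /ʈ/.

/ʈ/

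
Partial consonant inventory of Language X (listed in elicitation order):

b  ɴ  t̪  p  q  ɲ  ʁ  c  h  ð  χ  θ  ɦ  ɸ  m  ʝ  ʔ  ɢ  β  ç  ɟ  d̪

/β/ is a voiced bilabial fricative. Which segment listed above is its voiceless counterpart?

The voiceless counterpart is a voiceless bilabial fricative — in this inventory, /ɸ/.

/ɸ/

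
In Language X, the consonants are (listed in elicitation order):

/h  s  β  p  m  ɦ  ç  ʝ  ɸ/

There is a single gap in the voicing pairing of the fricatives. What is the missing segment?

/z/

place of articulation  voiceless  voiced  
bilabial          ɸ         β       
alveolar          s         —       
palatal           ç         ʝ       
glottal           h         ɦ       
The alveolar row has no voiced member, so the gap is the voiced alveolar fricative /z/.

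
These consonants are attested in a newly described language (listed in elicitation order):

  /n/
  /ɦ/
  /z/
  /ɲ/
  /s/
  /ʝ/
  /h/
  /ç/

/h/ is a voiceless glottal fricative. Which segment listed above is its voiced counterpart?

/ɦ/

The voiced counterpart is a voiced glottal fricative — in this inventory, /ɦ/.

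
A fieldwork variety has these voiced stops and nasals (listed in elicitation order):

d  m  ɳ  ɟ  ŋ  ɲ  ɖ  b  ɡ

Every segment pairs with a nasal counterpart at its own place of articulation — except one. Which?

/d/

Bilabial: /b/ ~ /m/
Retroflex: /ɖ/ ~ /ɳ/
Palatal: /ɟ/ ~ /ɲ/
Velar: /ɡ/ ~ /ŋ/
Alveolar: only /d/ (oral stop); no nasal partner.
So /d/ is the unpaired segment.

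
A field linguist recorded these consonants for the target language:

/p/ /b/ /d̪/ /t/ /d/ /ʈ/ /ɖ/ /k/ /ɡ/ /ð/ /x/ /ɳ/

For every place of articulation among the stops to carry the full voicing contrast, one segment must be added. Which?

/t̪/

Voiceless: /p/ (bilabial), /t/ (alveolar), /ʈ/ (retroflex), /k/ (velar).
Voiced: /b/ (bilabial), /d̪/ (dental), /d/ (alveolar), /ɖ/ (retroflex), /ɡ/ (velar).
The dental row has no voiceless member, so the gap is the voiceless dental stop /t̪/.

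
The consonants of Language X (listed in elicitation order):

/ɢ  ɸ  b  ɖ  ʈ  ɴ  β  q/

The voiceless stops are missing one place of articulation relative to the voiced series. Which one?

bilabial

Voiceless: /ʈ/ (retroflex), /q/ (uvular).
Voiced: /b/ (bilabial), /ɖ/ (retroflex), /ɢ/ (uvular).
Every place of articulation has a voiceless member except bilabial, where /p/ would be expected.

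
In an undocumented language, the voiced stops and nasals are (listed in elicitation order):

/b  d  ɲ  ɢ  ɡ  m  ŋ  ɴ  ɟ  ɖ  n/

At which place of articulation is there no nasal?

retroflex

Oral stop: /b/ (bilabial), /d/ (alveolar), /ɖ/ (retroflex), /ɟ/ (palatal), /ɡ/ (velar), /ɢ/ (uvular).
Nasal: /m/ (bilabial), /n/ (alveolar), /ɲ/ (palatal), /ŋ/ (velar), /ɴ/ (uvular).
Every place of articulation has a nasal member except retroflex, where /ɳ/ would be expected.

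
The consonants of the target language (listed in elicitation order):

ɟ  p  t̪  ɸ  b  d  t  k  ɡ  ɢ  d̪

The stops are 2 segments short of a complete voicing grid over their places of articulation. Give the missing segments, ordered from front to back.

place of articulation  voiceless  voiced  
bilabial          p         b       
dental            t̪        d̪      
alveolar          t         d       
palatal           —         ɟ       
velar             k         ɡ       
uvular            —         ɢ       
Gaps, from front to back: palatal lacks voiceless (/c/); uvular lacks voiceless (/q/).

/c/, /q/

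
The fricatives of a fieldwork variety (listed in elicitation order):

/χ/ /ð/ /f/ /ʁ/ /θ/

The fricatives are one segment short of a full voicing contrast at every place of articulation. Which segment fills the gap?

/v/

Voiceless: /f/ (labiodental), /θ/ (dental), /χ/ (uvular).
Voiced: /ð/ (dental), /ʁ/ (uvular).
The labiodental row has no voiced member, so the gap is the voiced labiodental fricative /v/.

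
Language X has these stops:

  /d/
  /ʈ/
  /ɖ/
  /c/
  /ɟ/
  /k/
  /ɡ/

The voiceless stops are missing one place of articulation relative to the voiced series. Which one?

Voiceless: /ʈ/ (retroflex), /c/ (palatal), /k/ (velar).
Voiced: /d/ (alveolar), /ɖ/ (retroflex), /ɟ/ (palatal), /ɡ/ (velar).
Every place of articulation has a voiceless member except alveolar, where /t/ would be expected.

alveolar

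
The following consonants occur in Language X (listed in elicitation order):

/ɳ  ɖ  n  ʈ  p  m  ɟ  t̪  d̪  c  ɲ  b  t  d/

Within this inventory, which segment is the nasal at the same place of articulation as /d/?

/n/

/d/ is a voiced alveolar stop.
The nasal at the same place is an alveolar nasal — in this inventory, /n/.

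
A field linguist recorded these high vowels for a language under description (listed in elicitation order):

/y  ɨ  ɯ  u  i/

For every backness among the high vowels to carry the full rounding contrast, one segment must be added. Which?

/ʉ/

backness          unrounded  rounded 
front             i         y       
central           ɨ         —       
back              ɯ         u       
The central row has no rounded member, so the gap is the central rounded vowel /ʉ/.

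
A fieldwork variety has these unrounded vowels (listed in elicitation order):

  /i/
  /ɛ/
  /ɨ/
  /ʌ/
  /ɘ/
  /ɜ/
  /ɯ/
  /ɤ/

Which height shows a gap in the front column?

height            front     central   back    
high              i         ɨ         ɯ       
high-mid          —         ɘ         ɤ       
low-mid           ɛ         ɜ         ʌ       
Every height has a front member except high-mid, where /e/ would be expected.

high-mid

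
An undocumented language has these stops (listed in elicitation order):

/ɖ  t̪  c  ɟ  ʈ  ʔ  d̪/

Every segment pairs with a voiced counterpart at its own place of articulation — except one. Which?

Dental: /t̪/ ~ /d̪/
Retroflex: /ʈ/ ~ /ɖ/
Palatal: /c/ ~ /ɟ/
Glottal: only /ʔ/ (voiceless); no voiced partner.
So /ʔ/ is the unpaired segment.

/ʔ/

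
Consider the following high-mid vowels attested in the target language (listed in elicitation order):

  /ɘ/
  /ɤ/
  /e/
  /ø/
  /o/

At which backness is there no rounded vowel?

central

backness          unrounded  rounded 
front             e         ø       
central           ɘ         —       
back              ɤ         o       
Every backness has a rounded member except central, where /ɵ/ would be expected.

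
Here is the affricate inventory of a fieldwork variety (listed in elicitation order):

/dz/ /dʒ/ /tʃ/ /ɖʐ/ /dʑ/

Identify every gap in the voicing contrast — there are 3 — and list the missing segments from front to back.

/ts/, /ʈʂ/, /tɕ/

place of articulation  voiceless  voiced  
alveolar          —         dz      
postalveolar      tʃ        dʒ      
retroflex         —         ɖʐ      
alveolo-palatal   —         dʑ      
Gaps, from front to back: alveolar lacks voiceless (/ts/); retroflex lacks voiceless (/ʈʂ/); alveolo-palatal lacks voiceless (/tɕ/).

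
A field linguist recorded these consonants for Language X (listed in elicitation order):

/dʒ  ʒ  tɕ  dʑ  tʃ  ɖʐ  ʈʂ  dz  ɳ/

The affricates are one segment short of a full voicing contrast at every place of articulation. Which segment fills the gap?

/ts/

Voiceless: /tʃ/ (postalveolar), /ʈʂ/ (retroflex), /tɕ/ (alveolo-palatal).
Voiced: /dz/ (alveolar), /dʒ/ (postalveolar), /ɖʐ/ (retroflex), /dʑ/ (alveolo-palatal).
The alveolar row has no voiceless member, so the gap is the voiceless alveolar affricate /ts/.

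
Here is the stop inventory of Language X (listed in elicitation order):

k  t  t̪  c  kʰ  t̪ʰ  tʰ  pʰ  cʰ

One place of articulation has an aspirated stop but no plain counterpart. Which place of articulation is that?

bilabial

Plain: /t̪/ (dental), /t/ (alveolar), /c/ (palatal), /k/ (velar).
Aspirated: /pʰ/ (bilabial), /t̪ʰ/ (dental), /tʰ/ (alveolar), /cʰ/ (palatal), /kʰ/ (velar).
Every place of articulation has a plain member except bilabial, where /p/ would be expected.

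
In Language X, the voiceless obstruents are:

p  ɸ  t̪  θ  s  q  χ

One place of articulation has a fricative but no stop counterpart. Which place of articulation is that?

alveolar

bilabial: stop /p/, fricative /ɸ/.
dental: stop /t̪/, fricative /θ/.
alveolar: stop —, fricative /s/.
uvular: stop /q/, fricative /χ/.
Every place of articulation has a stop member except alveolar, where /t/ would be expected.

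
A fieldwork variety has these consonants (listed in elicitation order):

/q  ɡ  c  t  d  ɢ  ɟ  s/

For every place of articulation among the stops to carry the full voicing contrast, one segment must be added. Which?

/k/

place of articulation  voiceless  voiced  
alveolar          t         d       
palatal           c         ɟ       
velar             —         ɡ       
uvular            q         ɢ       
The velar row has no voiceless member, so the gap is the voiceless velar stop /k/.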